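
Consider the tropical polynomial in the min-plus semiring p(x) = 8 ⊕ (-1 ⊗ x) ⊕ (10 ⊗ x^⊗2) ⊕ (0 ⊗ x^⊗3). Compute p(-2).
p(-2) = -6

A tropical monomial a ⊗ x^⊗i evaluates to a + i · x. Evaluating each term at x = -2:
  Term 0 contributes 8 + 0 · -2 = 8
  Term 1 contributes -1 + 1 · -2 = -3
  Term 2 contributes 10 + 2 · -2 = 6
  Term 3 contributes 0 + 3 · -2 = -6
p(-2) = ⊕ of these = min[8, -3, 6, -6] = -6.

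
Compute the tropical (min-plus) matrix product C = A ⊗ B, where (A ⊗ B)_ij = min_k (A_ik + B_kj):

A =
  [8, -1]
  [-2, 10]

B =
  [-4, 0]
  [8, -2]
A ⊗ B =
  [4, -3]
  [-6, -2]

Apply the min-plus product entry-by-entry:
  C[0][0] = min over k of (A[0][0] + B[0][0] = 8 + -4 = 4, A[0][1] + B[1][0] = -1 + 8 = 7) = 4 (attained at k = 0)
  C[0][1] = min over k of (A[0][0] + B[0][1] = 8 + 0 = 8, A[0][1] + B[1][1] = -1 + -2 = -3) = -3 (attained at k = 1)
  C[1][0] = min over k of (A[1][0] + B[0][0] = -2 + -4 = -6, A[1][1] + B[1][0] = 10 + 8 = 18) = -6 (attained at k = 0)
  C[1][1] = min over k of (A[1][0] + B[0][1] = -2 + 0 = -2, A[1][1] + B[1][1] = 10 + -2 = 8) = -2 (attained at k = 0)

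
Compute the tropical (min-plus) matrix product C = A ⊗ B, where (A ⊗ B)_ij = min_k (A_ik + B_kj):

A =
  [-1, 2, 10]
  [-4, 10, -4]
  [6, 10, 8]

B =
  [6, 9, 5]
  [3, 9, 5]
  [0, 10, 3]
A ⊗ B =
  [5, 8, 4]
  [-4, 5, -1]
  [8, 15, 11]

Apply the min-plus product entry-by-entry:
  C[0][0] = min over k of (A[0][0] + B[0][0] = -1 + 6 = 5, A[0][1] + B[1][0] = 2 + 3 = 5, A[0][2] + B[2][0] = 10 + 0 = 10) = 5 (attained at k = 0)
  C[0][1] = min over k of (A[0][0] + B[0][1] = -1 + 9 = 8, A[0][1] + B[1][1] = 2 + 9 = 11, A[0][2] + B[2][1] = 10 + 10 = 20) = 8 (attained at k = 0)
  C[0][2] = min over k of (A[0][0] + B[0][2] = -1 + 5 = 4, A[0][1] + B[1][2] = 2 + 5 = 7, A[0][2] + B[2][2] = 10 + 3 = 13) = 4 (attained at k = 0)
  C[1][0] = min over k of (A[1][0] + B[0][0] = -4 + 6 = 2, A[1][1] + B[1][0] = 10 + 3 = 13, A[1][2] + B[2][0] = -4 + 0 = -4) = -4 (attained at k = 2)
  C[1][1] = min over k of (A[1][0] + B[0][1] = -4 + 9 = 5, A[1][1] + B[1][1] = 10 + 9 = 19, A[1][2] + B[2][1] = -4 + 10 = 6) = 5 (attained at k = 0)
  C[1][2] = min over k of (A[1][0] + B[0][2] = -4 + 5 = 1, A[1][1] + B[1][2] = 10 + 5 = 15, A[1][2] + B[2][2] = -4 + 3 = -1) = -1 (attained at k = 2)
  C[2][0] = min over k of (A[2][0] + B[0][0] = 6 + 6 = 12, A[2][1] + B[1][0] = 10 + 3 = 13, A[2][2] + B[2][0] = 8 + 0 = 8) = 8 (attained at k = 2)
  C[2][1] = min over k of (A[2][0] + B[0][1] = 6 + 9 = 15, A[2][1] + B[1][1] = 10 + 9 = 19, A[2][2] + B[2][1] = 8 + 10 = 18) = 15 (attained at k = 0)
  C[2][2] = min over k of (A[2][0] + B[0][2] = 6 + 5 = 11, A[2][1] + B[1][2] = 10 + 5 = 15, A[2][2] + B[2][2] = 8 + 3 = 11) = 11 (attained at k = 0)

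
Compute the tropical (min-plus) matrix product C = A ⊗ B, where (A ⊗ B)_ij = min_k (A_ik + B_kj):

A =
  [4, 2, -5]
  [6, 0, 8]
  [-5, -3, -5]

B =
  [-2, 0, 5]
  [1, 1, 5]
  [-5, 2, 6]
A ⊗ B =
  [-10, -3, 1]
  [1, 1, 5]
  [-10, -5, 0]

Apply the min-plus product entry-by-entry:
  C[0][0] = min over k of (A[0][0] + B[0][0] = 4 + -2 = 2, A[0][1] + B[1][0] = 2 + 1 = 3, A[0][2] + B[2][0] = -5 + -5 = -10) = -10 (attained at k = 2)
  C[0][1] = min over k of (A[0][0] + B[0][1] = 4 + 0 = 4, A[0][1] + B[1][1] = 2 + 1 = 3, A[0][2] + B[2][1] = -5 + 2 = -3) = -3 (attained at k = 2)
  C[0][2] = min over k of (A[0][0] + B[0][2] = 4 + 5 = 9, A[0][1] + B[1][2] = 2 + 5 = 7, A[0][2] + B[2][2] = -5 + 6 = 1) = 1 (attained at k = 2)
  C[1][0] = min over k of (A[1][0] + B[0][0] = 6 + -2 = 4, A[1][1] + B[1][0] = 0 + 1 = 1, A[1][2] + B[2][0] = 8 + -5 = 3) = 1 (attained at k = 1)
  C[1][1] = min over k of (A[1][0] + B[0][1] = 6 + 0 = 6, A[1][1] + B[1][1] = 0 + 1 = 1, A[1][2] + B[2][1] = 8 + 2 = 10) = 1 (attained at k = 1)
  C[1][2] = min over k of (A[1][0] + B[0][2] = 6 + 5 = 11, A[1][1] + B[1][2] = 0 + 5 = 5, A[1][2] + B[2][2] = 8 + 6 = 14) = 5 (attained at k = 1)
  C[2][0] = min over k of (A[2][0] + B[0][0] = -5 + -2 = -7, A[2][1] + B[1][0] = -3 + 1 = -2, A[2][2] + B[2][0] = -5 + -5 = -10) = -10 (attained at k = 2)
  C[2][1] = min over k of (A[2][0] + B[0][1] = -5 + 0 = -5, A[2][1] + B[1][1] = -3 + 1 = -2, A[2][2] + B[2][1] = -5 + 2 = -3) = -5 (attained at k = 0)
  C[2][2] = min over k of (A[2][0] + B[0][2] = -5 + 5 = 0, A[2][1] + B[1][2] = -3 + 5 = 2, A[2][2] + B[2][2] = -5 + 6 = 1) = 0 (attained at k = 0)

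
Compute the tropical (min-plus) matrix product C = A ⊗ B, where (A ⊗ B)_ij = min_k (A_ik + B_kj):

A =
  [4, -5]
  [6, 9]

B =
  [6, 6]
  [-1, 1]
A ⊗ B =
  [-6, -4]
  [8, 10]

Apply the min-plus product entry-by-entry:
  C[0][0] = min over k of (A[0][0] + B[0][0] = 4 + 6 = 10, A[0][1] + B[1][0] = -5 + -1 = -6) = -6 (attained at k = 1)
  C[0][1] = min over k of (A[0][0] + B[0][1] = 4 + 6 = 10, A[0][1] + B[1][1] = -5 + 1 = -4) = -4 (attained at k = 1)
  C[1][0] = min over k of (A[1][0] + B[0][0] = 6 + 6 = 12, A[1][1] + B[1][0] = 9 + -1 = 8) = 8 (attained at k = 1)
  C[1][1] = min over k of (A[1][0] + B[0][1] = 6 + 6 = 12, A[1][1] + B[1][1] = 9 + 1 = 10) = 10 (attained at k = 1)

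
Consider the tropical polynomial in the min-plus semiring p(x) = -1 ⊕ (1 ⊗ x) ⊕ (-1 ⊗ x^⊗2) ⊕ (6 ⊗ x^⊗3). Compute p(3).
p(3) = -1

A tropical monomial a ⊗ x^⊗i evaluates to a + i · x. Evaluating each term at x = 3:
  Term 0 contributes -1 + 0 · 3 = -1
  Term 1 contributes 1 + 1 · 3 = 4
  Term 2 contributes -1 + 2 · 3 = 5
  Term 3 contributes 6 + 3 · 3 = 15
p(3) = ⊕ of these = min[-1, 4, 5, 15] = -1.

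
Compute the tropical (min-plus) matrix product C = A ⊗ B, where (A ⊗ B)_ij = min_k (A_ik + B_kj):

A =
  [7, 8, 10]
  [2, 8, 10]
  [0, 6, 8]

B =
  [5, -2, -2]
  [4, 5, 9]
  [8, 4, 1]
A ⊗ B =
  [12, 5, 5]
  [7, 0, 0]
  [5, -2, -2]

Apply the min-plus product entry-by-entry:
  C[0][0] = min over k of (A[0][0] + B[0][0] = 7 + 5 = 12, A[0][1] + B[1][0] = 8 + 4 = 12, A[0][2] + B[2][0] = 10 + 8 = 18) = 12 (attained at k = 0)
  C[0][1] = min over k of (A[0][0] + B[0][1] = 7 + -2 = 5, A[0][1] + B[1][1] = 8 + 5 = 13, A[0][2] + B[2][1] = 10 + 4 = 14) = 5 (attained at k = 0)
  C[0][2] = min over k of (A[0][0] + B[0][2] = 7 + -2 = 5, A[0][1] + B[1][2] = 8 + 9 = 17, A[0][2] + B[2][2] = 10 + 1 = 11) = 5 (attained at k = 0)
  C[1][0] = min over k of (A[1][0] + B[0][0] = 2 + 5 = 7, A[1][1] + B[1][0] = 8 + 4 = 12, A[1][2] + B[2][0] = 10 + 8 = 18) = 7 (attained at k = 0)
  C[1][1] = min over k of (A[1][0] + B[0][1] = 2 + -2 = 0, A[1][1] + B[1][1] = 8 + 5 = 13, A[1][2] + B[2][1] = 10 + 4 = 14) = 0 (attained at k = 0)
  C[1][2] = min over k of (A[1][0] + B[0][2] = 2 + -2 = 0, A[1][1] + B[1][2] = 8 + 9 = 17, A[1][2] + B[2][2] = 10 + 1 = 11) = 0 (attained at k = 0)
  C[2][0] = min over k of (A[2][0] + B[0][0] = 0 + 5 = 5, A[2][1] + B[1][0] = 6 + 4 = 10, A[2][2] + B[2][0] = 8 + 8 = 16) = 5 (attained at k = 0)
  C[2][1] = min over k of (A[2][0] + B[0][1] = 0 + -2 = -2, A[2][1] + B[1][1] = 6 + 5 = 11, A[2][2] + B[2][1] = 8 + 4 = 12) = -2 (attained at k = 0)
  C[2][2] = min over k of (A[2][0] + B[0][2] = 0 + -2 = -2, A[2][1] + B[1][2] = 6 + 9 = 15, A[2][2] + B[2][2] = 8 + 1 = 9) = -2 (attained at k = 0)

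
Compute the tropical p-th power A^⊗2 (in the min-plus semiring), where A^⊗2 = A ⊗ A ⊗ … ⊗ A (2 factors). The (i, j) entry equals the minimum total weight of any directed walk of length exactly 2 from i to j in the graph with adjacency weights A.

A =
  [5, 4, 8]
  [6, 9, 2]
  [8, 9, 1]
A^⊗2 =
  [10, 9, 6]
  [10, 10, 3]
  [9, 10, 2]

Each entry (A^⊗2)_ij equals the minimum over all length-2 walks i = v_0 → v_1 → … → v_2 = j of Σ_t A[v_t][v_{t+1}]. For example, for (i, j) = (0, 2) we minimise over 3 possible intermediate vertex sequences; the minimum is 6, attained along the walk 0 → 1 → 2.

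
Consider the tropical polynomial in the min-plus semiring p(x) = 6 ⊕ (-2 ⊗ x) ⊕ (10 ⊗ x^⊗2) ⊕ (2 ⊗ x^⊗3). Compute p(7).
p(7) = 5

A tropical monomial a ⊗ x^⊗i evaluates to a + i · x. Evaluating each term at x = 7:
  Term 0 contributes 6 + 0 · 7 = 6
  Term 1 contributes -2 + 1 · 7 = 5
  Term 2 contributes 10 + 2 · 7 = 24
  Term 3 contributes 2 + 3 · 7 = 23
p(7) = ⊕ of these = min[6, 5, 24, 23] = 5.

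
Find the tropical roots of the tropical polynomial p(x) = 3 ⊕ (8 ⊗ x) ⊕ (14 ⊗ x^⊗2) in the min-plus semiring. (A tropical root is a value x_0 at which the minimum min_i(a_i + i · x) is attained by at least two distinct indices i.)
Roots: {-6, -5}

Each tropical root is a break point of the lower envelope of the lines y = a_i + i · x (there are 3 lines, with slopes 0, 1, ..., 2). Only the lines that attain the minimum somewhere contribute to roots; other lines are dominated. Here the surviving (envelope) indices are i = 2, i = 1, i = 0.
Intersections between consecutive envelope lines give the roots: for adjacent envelope indices i < j the intersection is x = (a_i − a_j) / (j − i). Reading off the sorted break points: {-6, -5}.
Verification: at each break x_0, at least two indices attain the minimum of min_i(a_i + i · x_0).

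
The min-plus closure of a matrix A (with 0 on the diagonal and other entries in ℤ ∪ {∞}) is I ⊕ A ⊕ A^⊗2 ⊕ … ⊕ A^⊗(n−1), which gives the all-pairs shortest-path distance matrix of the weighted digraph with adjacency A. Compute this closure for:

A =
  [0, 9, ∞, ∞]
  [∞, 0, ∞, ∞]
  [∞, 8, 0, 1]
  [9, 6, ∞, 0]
Closure =
  [0, 9, ∞, ∞]
  [∞, 0, ∞, ∞]
  [10, 7, 0, 1]
  [9, 6, ∞, 0]

This is the Floyd-Warshall all-pairs shortest-path computation. For each intermediate vertex k = 0, 1, …, 3, update dist[i][j] ← min(dist[i][j], dist[i][k] + dist[k][j]). The final matrix gives, for each (i, j), the minimum total weight of any directed path from i to j (possibly empty when i = j).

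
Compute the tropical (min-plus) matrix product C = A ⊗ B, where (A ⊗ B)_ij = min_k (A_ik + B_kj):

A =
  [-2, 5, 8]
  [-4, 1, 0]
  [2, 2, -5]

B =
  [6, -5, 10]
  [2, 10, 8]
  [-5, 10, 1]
A ⊗ B =
  [3, -7, 8]
  [-5, -9, 1]
  [-10, -3, -4]

Apply the min-plus product entry-by-entry:
  C[0][0] = min over k of (A[0][0] + B[0][0] = -2 + 6 = 4, A[0][1] + B[1][0] = 5 + 2 = 7, A[0][2] + B[2][0] = 8 + -5 = 3) = 3 (attained at k = 2)
  C[0][1] = min over k of (A[0][0] + B[0][1] = -2 + -5 = -7, A[0][1] + B[1][1] = 5 + 10 = 15, A[0][2] + B[2][1] = 8 + 10 = 18) = -7 (attained at k = 0)
  C[0][2] = min over k of (A[0][0] + B[0][2] = -2 + 10 = 8, A[0][1] + B[1][2] = 5 + 8 = 13, A[0][2] + B[2][2] = 8 + 1 = 9) = 8 (attained at k = 0)
  C[1][0] = min over k of (A[1][0] + B[0][0] = -4 + 6 = 2, A[1][1] + B[1][0] = 1 + 2 = 3, A[1][2] + B[2][0] = 0 + -5 = -5) = -5 (attained at k = 2)
  C[1][1] = min over k of (A[1][0] + B[0][1] = -4 + -5 = -9, A[1][1] + B[1][1] = 1 + 10 = 11, A[1][2] + B[2][1] = 0 + 10 = 10) = -9 (attained at k = 0)
  C[1][2] = min over k of (A[1][0] + B[0][2] = -4 + 10 = 6, A[1][1] + B[1][2] = 1 + 8 = 9, A[1][2] + B[2][2] = 0 + 1 = 1) = 1 (attained at k = 2)
  C[2][0] = min over k of (A[2][0] + B[0][0] = 2 + 6 = 8, A[2][1] + B[1][0] = 2 + 2 = 4, A[2][2] + B[2][0] = -5 + -5 = -10) = -10 (attained at k = 2)
  C[2][1] = min over k of (A[2][0] + B[0][1] = 2 + -5 = -3, A[2][1] + B[1][1] = 2 + 10 = 12, A[2][2] + B[2][1] = -5 + 10 = 5) = -3 (attained at k = 0)
  C[2][2] = min over k of (A[2][0] + B[0][2] = 2 + 10 = 12, A[2][1] + B[1][2] = 2 + 8 = 10, A[2][2] + B[2][2] = -5 + 1 = -4) = -4 (attained at k = 2)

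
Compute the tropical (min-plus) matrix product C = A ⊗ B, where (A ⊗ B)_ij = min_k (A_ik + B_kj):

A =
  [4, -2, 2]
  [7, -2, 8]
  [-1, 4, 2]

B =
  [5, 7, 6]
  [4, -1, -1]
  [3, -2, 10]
A ⊗ B =
  [2, -3, -3]
  [2, -3, -3]
  [4, 0, 3]

Apply the min-plus product entry-by-entry:
  C[0][0] = min over k of (A[0][0] + B[0][0] = 4 + 5 = 9, A[0][1] + B[1][0] = -2 + 4 = 2, A[0][2] + B[2][0] = 2 + 3 = 5) = 2 (attained at k = 1)
  C[0][1] = min over k of (A[0][0] + B[0][1] = 4 + 7 = 11, A[0][1] + B[1][1] = -2 + -1 = -3, A[0][2] + B[2][1] = 2 + -2 = 0) = -3 (attained at k = 1)
  C[0][2] = min over k of (A[0][0] + B[0][2] = 4 + 6 = 10, A[0][1] + B[1][2] = -2 + -1 = -3, A[0][2] + B[2][2] = 2 + 10 = 12) = -3 (attained at k = 1)
  C[1][0] = min over k of (A[1][0] + B[0][0] = 7 + 5 = 12, A[1][1] + B[1][0] = -2 + 4 = 2, A[1][2] + B[2][0] = 8 + 3 = 11) = 2 (attained at k = 1)
  C[1][1] = min over k of (A[1][0] + B[0][1] = 7 + 7 = 14, A[1][1] + B[1][1] = -2 + -1 = -3, A[1][2] + B[2][1] = 8 + -2 = 6) = -3 (attained at k = 1)
  C[1][2] = min over k of (A[1][0] + B[0][2] = 7 + 6 = 13, A[1][1] + B[1][2] = -2 + -1 = -3, A[1][2] + B[2][2] = 8 + 10 = 18) = -3 (attained at k = 1)
  C[2][0] = min over k of (A[2][0] + B[0][0] = -1 + 5 = 4, A[2][1] + B[1][0] = 4 + 4 = 8, A[2][2] + B[2][0] = 2 + 3 = 5) = 4 (attained at k = 0)
  C[2][1] = min over k of (A[2][0] + B[0][1] = -1 + 7 = 6, A[2][1] + B[1][1] = 4 + -1 = 3, A[2][2] + B[2][1] = 2 + -2 = 0) = 0 (attained at k = 2)
  C[2][2] = min over k of (A[2][0] + B[0][2] = -1 + 6 = 5, A[2][1] + B[1][2] = 4 + -1 = 3, A[2][2] + B[2][2] = 2 + 10 = 12) = 3 (attained at k = 1)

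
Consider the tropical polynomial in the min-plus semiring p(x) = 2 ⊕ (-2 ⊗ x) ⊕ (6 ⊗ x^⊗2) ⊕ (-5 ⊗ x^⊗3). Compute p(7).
p(7) = 2

A tropical monomial a ⊗ x^⊗i evaluates to a + i · x. Evaluating each term at x = 7:
  Term 0 contributes 2 + 0 · 7 = 2
  Term 1 contributes -2 + 1 · 7 = 5
  Term 2 contributes 6 + 2 · 7 = 20
  Term 3 contributes -5 + 3 · 7 = 16
p(7) = ⊕ of these = min[2, 5, 20, 16] = 2.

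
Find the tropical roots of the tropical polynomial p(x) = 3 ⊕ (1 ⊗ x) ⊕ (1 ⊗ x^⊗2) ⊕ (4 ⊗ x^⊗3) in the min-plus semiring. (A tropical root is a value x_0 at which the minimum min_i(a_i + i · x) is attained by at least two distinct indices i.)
Roots: {-3, 0, 2}

Each tropical root is a break point of the lower envelope of the lines y = a_i + i · x (there are 4 lines, with slopes 0, 1, ..., 3). Only the lines that attain the minimum somewhere contribute to roots; other lines are dominated. Here the surviving (envelope) indices are i = 3, i = 2, i = 1, i = 0.
Intersections between consecutive envelope lines give the roots: for adjacent envelope indices i < j the intersection is x = (a_i − a_j) / (j − i). Reading off the sorted break points: {-3, 0, 2}.
Verification: at each break x_0, at least two indices attain the minimum of min_i(a_i + i · x_0).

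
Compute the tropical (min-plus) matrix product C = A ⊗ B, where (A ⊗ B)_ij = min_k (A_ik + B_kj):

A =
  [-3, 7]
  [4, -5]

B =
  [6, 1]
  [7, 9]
A ⊗ B =
  [3, -2]
  [2, 4]

Apply the min-plus product entry-by-entry:
  C[0][0] = min over k of (A[0][0] + B[0][0] = -3 + 6 = 3, A[0][1] + B[1][0] = 7 + 7 = 14) = 3 (attained at k = 0)
  C[0][1] = min over k of (A[0][0] + B[0][1] = -3 + 1 = -2, A[0][1] + B[1][1] = 7 + 9 = 16) = -2 (attained at k = 0)
  C[1][0] = min over k of (A[1][0] + B[0][0] = 4 + 6 = 10, A[1][1] + B[1][0] = -5 + 7 = 2) = 2 (attained at k = 1)
  C[1][1] = min over k of (A[1][0] + B[0][1] = 4 + 1 = 5, A[1][1] + B[1][1] = -5 + 9 = 4) = 4 (attained at k = 1)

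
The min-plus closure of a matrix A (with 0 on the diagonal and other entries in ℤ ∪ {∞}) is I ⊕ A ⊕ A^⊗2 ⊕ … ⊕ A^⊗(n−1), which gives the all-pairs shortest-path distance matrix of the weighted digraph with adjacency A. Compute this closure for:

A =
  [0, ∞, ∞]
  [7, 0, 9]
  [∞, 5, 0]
Closure =
  [0, ∞, ∞]
  [7, 0, 9]
  [12, 5, 0]

This is the Floyd-Warshall all-pairs shortest-path computation. For each intermediate vertex k = 0, 1, …, 2, update dist[i][j] ← min(dist[i][j], dist[i][k] + dist[k][j]). The final matrix gives, for each (i, j), the minimum total weight of any directed path from i to j (possibly empty when i = j).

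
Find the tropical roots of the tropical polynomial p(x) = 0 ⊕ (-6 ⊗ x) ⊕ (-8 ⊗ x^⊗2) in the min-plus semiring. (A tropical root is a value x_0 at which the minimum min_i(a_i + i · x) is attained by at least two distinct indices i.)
Roots: {2, 6}

Each tropical root is a break point of the lower envelope of the lines y = a_i + i · x (there are 3 lines, with slopes 0, 1, ..., 2). Only the lines that attain the minimum somewhere contribute to roots; other lines are dominated. Here the surviving (envelope) indices are i = 2, i = 1, i = 0.
Intersections between consecutive envelope lines give the roots: for adjacent envelope indices i < j the intersection is x = (a_i − a_j) / (j − i). Reading off the sorted break points: {2, 6}.
Verification: at each break x_0, at least two indices attain the minimum of min_i(a_i + i · x_0).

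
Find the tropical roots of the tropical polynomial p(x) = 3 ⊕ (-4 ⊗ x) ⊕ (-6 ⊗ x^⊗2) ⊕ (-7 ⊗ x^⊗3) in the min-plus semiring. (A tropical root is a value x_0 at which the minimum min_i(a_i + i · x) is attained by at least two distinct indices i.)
Roots: {1, 2, 7}

Each tropical root is a break point of the lower envelope of the lines y = a_i + i · x (there are 4 lines, with slopes 0, 1, ..., 3). Only the lines that attain the minimum somewhere contribute to roots; other lines are dominated. Here the surviving (envelope) indices are i = 3, i = 2, i = 1, i = 0.
Intersections between consecutive envelope lines give the roots: for adjacent envelope indices i < j the intersection is x = (a_i − a_j) / (j − i). Reading off the sorted break points: {1, 2, 7}.
Verification: at each break x_0, at least two indices attain the minimum of min_i(a_i + i · x_0).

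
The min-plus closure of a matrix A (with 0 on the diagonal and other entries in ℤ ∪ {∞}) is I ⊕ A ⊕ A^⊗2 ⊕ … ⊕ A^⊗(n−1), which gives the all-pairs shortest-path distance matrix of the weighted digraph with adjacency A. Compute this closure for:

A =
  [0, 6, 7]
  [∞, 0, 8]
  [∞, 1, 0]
Closure =
  [0, 6, 7]
  [∞, 0, 8]
  [∞, 1, 0]

This is the Floyd-Warshall all-pairs shortest-path computation. For each intermediate vertex k = 0, 1, …, 2, update dist[i][j] ← min(dist[i][j], dist[i][k] + dist[k][j]). The final matrix gives, for each (i, j), the minimum total weight of any directed path from i to j (possibly empty when i = j).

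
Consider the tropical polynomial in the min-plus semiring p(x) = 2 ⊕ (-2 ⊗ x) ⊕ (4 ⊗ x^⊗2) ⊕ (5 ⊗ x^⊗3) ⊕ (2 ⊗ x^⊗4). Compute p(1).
p(1) = -1

A tropical monomial a ⊗ x^⊗i evaluates to a + i · x. Evaluating each term at x = 1:
  Term 0 contributes 2 + 0 · 1 = 2
  Term 1 contributes -2 + 1 · 1 = -1
  Term 2 contributes 4 + 2 · 1 = 6
  Term 3 contributes 5 + 3 · 1 = 8
  Term 4 contributes 2 + 4 · 1 = 6
p(1) = ⊕ of these = min[2, -1, 6, 8, 6] = -1.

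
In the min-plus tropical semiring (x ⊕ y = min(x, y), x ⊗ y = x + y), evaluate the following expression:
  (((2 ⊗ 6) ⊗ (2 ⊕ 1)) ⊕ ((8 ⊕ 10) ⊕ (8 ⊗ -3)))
(((2 ⊗ 6) ⊗ (2 ⊕ 1)) ⊕ ((8 ⊕ 10) ⊕ (8 ⊗ -3))) = 5

Expand innermost to outermost. Recall ⊕ takes the minimum of its arguments and ⊗ takes their sum. Working out the expression (((2 ⊗ 6) ⊗ (2 ⊕ 1)) ⊕ ((8 ⊕ 10) ⊕ (8 ⊗ -3))) gives 5.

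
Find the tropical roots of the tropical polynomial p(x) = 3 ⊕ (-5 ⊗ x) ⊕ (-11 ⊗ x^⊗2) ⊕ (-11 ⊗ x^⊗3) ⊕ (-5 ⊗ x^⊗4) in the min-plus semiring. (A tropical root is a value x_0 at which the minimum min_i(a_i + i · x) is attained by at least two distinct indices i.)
Roots: {-6, 0, 6, 8}

Each tropical root is a break point of the lower envelope of the lines y = a_i + i · x (there are 5 lines, with slopes 0, 1, ..., 4). Only the lines that attain the minimum somewhere contribute to roots; other lines are dominated. Here the surviving (envelope) indices are i = 4, i = 3, i = 2, i = 1, i = 0.
Intersections between consecutive envelope lines give the roots: for adjacent envelope indices i < j the intersection is x = (a_i − a_j) / (j − i). Reading off the sorted break points: {-6, 0, 6, 8}.
Verification: at each break x_0, at least two indices attain the minimum of min_i(a_i + i · x_0).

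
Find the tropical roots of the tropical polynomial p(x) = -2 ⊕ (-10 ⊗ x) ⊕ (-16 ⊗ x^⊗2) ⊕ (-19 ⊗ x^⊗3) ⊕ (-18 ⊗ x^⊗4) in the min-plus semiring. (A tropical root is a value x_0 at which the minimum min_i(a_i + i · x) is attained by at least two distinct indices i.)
Roots: {-1, 3, 6, 8}

Each tropical root is a break point of the lower envelope of the lines y = a_i + i · x (there are 5 lines, with slopes 0, 1, ..., 4). Only the lines that attain the minimum somewhere contribute to roots; other lines are dominated. Here the surviving (envelope) indices are i = 4, i = 3, i = 2, i = 1, i = 0.
Intersections between consecutive envelope lines give the roots: for adjacent envelope indices i < j the intersection is x = (a_i − a_j) / (j − i). Reading off the sorted break points: {-1, 3, 6, 8}.
Verification: at each break x_0, at least two indices attain the minimum of min_i(a_i + i · x_0).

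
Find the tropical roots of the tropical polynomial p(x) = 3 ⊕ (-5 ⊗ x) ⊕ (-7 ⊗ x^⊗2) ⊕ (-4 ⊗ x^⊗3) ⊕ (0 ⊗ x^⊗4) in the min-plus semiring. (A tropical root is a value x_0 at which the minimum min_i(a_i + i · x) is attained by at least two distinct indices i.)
Roots: {-4, -3, 2, 8}

Each tropical root is a break point of the lower envelope of the lines y = a_i + i · x (there are 5 lines, with slopes 0, 1, ..., 4). Only the lines that attain the minimum somewhere contribute to roots; other lines are dominated. Here the surviving (envelope) indices are i = 4, i = 3, i = 2, i = 1, i = 0.
Intersections between consecutive envelope lines give the roots: for adjacent envelope indices i < j the intersection is x = (a_i − a_j) / (j − i). Reading off the sorted break points: {-4, -3, 2, 8}.
Verification: at each break x_0, at least two indices attain the minimum of min_i(a_i + i · x_0).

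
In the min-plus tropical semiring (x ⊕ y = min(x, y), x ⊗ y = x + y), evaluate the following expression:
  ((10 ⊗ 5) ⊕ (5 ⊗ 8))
((10 ⊗ 5) ⊕ (5 ⊗ 8)) = 13

Expand innermost to outermost. Recall ⊕ takes the minimum of its arguments and ⊗ takes their sum. Working out the expression ((10 ⊗ 5) ⊕ (5 ⊗ 8)) gives 13.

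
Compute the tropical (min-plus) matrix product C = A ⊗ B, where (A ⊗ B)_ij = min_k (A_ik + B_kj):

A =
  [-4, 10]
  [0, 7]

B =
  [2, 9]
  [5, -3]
A ⊗ B =
  [-2, 5]
  [2, 4]

Apply the min-plus product entry-by-entry:
  C[0][0] = min over k of (A[0][0] + B[0][0] = -4 + 2 = -2, A[0][1] + B[1][0] = 10 + 5 = 15) = -2 (attained at k = 0)
  C[0][1] = min over k of (A[0][0] + B[0][1] = -4 + 9 = 5, A[0][1] + B[1][1] = 10 + -3 = 7) = 5 (attained at k = 0)
  C[1][0] = min over k of (A[1][0] + B[0][0] = 0 + 2 = 2, A[1][1] + B[1][0] = 7 + 5 = 12) = 2 (attained at k = 0)
  C[1][1] = min over k of (A[1][0] + B[0][1] = 0 + 9 = 9, A[1][1] + B[1][1] = 7 + -3 = 4) = 4 (attained at k = 1)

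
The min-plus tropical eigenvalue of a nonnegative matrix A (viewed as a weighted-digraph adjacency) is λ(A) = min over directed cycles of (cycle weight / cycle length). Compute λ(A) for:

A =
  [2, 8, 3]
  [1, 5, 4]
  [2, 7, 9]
λ(A) = 2

Enumerate directed cycles and compute their means (weight / length). Sample:
  cycle 0 → 0: weight = 2, length = 1, mean = 2/1 ≈ 2.000
  cycle 1 → 1: weight = 5, length = 1, mean = 5/1 ≈ 5.000
  cycle 2 → 2: weight = 9, length = 1, mean = 9/1 ≈ 9.000
  cycle 0 → 1 → 0: weight = 9, length = 2, mean = 9/2 ≈ 4.500
  cycle 0 → 2 → 0: weight = 5, length = 2, mean = 5/2 ≈ 2.500
  cycle 1 → 0 → 1: weight = 9, length = 2, mean = 9/2 ≈ 4.500
Minimum mean = 2.000, attained e.g. along the cycle 0 → 0 with weight 2 and length 1. So λ(A) = 2/1 = 2.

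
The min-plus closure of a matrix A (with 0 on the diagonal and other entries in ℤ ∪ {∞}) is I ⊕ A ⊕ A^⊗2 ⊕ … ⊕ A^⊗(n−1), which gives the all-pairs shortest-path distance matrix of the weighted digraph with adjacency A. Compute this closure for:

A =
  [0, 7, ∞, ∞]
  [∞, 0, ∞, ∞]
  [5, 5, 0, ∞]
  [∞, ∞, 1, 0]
Closure =
  [0, 7, ∞, ∞]
  [∞, 0, ∞, ∞]
  [5, 5, 0, ∞]
  [6, 6, 1, 0]

This is the Floyd-Warshall all-pairs shortest-path computation. For each intermediate vertex k = 0, 1, …, 3, update dist[i][j] ← min(dist[i][j], dist[i][k] + dist[k][j]). The final matrix gives, for each (i, j), the minimum total weight of any directed path from i to j (possibly empty when i = j).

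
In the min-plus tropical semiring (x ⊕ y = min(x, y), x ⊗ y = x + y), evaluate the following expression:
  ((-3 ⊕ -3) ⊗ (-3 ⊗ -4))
((-3 ⊕ -3) ⊗ (-3 ⊗ -4)) = -10

Expand innermost to outermost. Recall ⊕ takes the minimum of its arguments and ⊗ takes their sum. Working out the expression ((-3 ⊕ -3) ⊗ (-3 ⊗ -4)) gives -10.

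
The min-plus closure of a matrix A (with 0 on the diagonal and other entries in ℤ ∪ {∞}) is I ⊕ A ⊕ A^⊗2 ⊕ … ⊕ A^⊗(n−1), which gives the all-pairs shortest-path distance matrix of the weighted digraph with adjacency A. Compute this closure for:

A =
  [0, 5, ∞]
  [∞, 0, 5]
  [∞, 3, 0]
Closure =
  [0, 5, 10]
  [∞, 0, 5]
  [∞, 3, 0]

This is the Floyd-Warshall all-pairs shortest-path computation. For each intermediate vertex k = 0, 1, …, 2, update dist[i][j] ← min(dist[i][j], dist[i][k] + dist[k][j]). The final matrix gives, for each (i, j), the minimum total weight of any directed path from i to j (possibly empty when i = j).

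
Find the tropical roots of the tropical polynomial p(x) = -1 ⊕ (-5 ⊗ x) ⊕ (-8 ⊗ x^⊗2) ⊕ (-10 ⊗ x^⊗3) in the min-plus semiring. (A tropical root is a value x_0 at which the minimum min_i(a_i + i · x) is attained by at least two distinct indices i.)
Roots: {2, 3, 4}

Each tropical root is a break point of the lower envelope of the lines y = a_i + i · x (there are 4 lines, with slopes 0, 1, ..., 3). Only the lines that attain the minimum somewhere contribute to roots; other lines are dominated. Here the surviving (envelope) indices are i = 3, i = 2, i = 1, i = 0.
Intersections between consecutive envelope lines give the roots: for adjacent envelope indices i < j the intersection is x = (a_i − a_j) / (j − i). Reading off the sorted break points: {2, 3, 4}.
Verification: at each break x_0, at least two indices attain the minimum of min_i(a_i + i · x_0).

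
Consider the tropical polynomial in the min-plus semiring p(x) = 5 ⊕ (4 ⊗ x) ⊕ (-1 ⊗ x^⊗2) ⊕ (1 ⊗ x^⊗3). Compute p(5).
p(5) = 5

A tropical monomial a ⊗ x^⊗i evaluates to a + i · x. Evaluating each term at x = 5:
  Term 0 contributes 5 + 0 · 5 = 5
  Term 1 contributes 4 + 1 · 5 = 9
  Term 2 contributes -1 + 2 · 5 = 9
  Term 3 contributes 1 + 3 · 5 = 16
p(5) = ⊕ of these = min[5, 9, 9, 16] = 5.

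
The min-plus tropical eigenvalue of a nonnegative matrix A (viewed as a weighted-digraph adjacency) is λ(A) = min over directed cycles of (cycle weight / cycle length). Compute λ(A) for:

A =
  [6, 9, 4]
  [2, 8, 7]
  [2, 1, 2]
λ(A) = 2

Enumerate directed cycles and compute their means (weight / length). Sample:
  cycle 0 → 0: weight = 6, length = 1, mean = 6/1 ≈ 6.000
  cycle 1 → 1: weight = 8, length = 1, mean = 8/1 ≈ 8.000
  cycle 2 → 2: weight = 2, length = 1, mean = 2/1 ≈ 2.000
  cycle 0 → 1 → 0: weight = 11, length = 2, mean = 11/2 ≈ 5.500
  cycle 0 → 2 → 0: weight = 6, length = 2, mean = 6/2 ≈ 3.000
  cycle 1 → 0 → 1: weight = 11, length = 2, mean = 11/2 ≈ 5.500
Minimum mean = 2.000, attained e.g. along the cycle 2 → 2 with weight 2 and length 1. So λ(A) = 2/1 = 2.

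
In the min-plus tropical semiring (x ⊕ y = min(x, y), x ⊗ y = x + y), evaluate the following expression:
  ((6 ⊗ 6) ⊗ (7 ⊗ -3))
((6 ⊗ 6) ⊗ (7 ⊗ -3)) = 16

Expand innermost to outermost. Recall ⊕ takes the minimum of its arguments and ⊗ takes their sum. Working out the expression ((6 ⊗ 6) ⊗ (7 ⊗ -3)) gives 16.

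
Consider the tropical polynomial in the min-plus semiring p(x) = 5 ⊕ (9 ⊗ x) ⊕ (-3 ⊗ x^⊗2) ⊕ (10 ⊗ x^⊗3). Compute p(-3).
p(-3) = -9

A tropical monomial a ⊗ x^⊗i evaluates to a + i · x. Evaluating each term at x = -3:
  Term 0 contributes 5 + 0 · -3 = 5
  Term 1 contributes 9 + 1 · -3 = 6
  Term 2 contributes -3 + 2 · -3 = -9
  Term 3 contributes 10 + 3 · -3 = 1
p(-3) = ⊕ of these = min[5, 6, -9, 1] = -9.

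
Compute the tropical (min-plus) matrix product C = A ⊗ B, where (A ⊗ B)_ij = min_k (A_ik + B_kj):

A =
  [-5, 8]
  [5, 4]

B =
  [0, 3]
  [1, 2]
A ⊗ B =
  [-5, -2]
  [5, 6]

Apply the min-plus product entry-by-entry:
  C[0][0] = min over k of (A[0][0] + B[0][0] = -5 + 0 = -5, A[0][1] + B[1][0] = 8 + 1 = 9) = -5 (attained at k = 0)
  C[0][1] = min over k of (A[0][0] + B[0][1] = -5 + 3 = -2, A[0][1] + B[1][1] = 8 + 2 = 10) = -2 (attained at k = 0)
  C[1][0] = min over k of (A[1][0] + B[0][0] = 5 + 0 = 5, A[1][1] + B[1][0] = 4 + 1 = 5) = 5 (attained at k = 0)
  C[1][1] = min over k of (A[1][0] + B[0][1] = 5 + 3 = 8, A[1][1] + B[1][1] = 4 + 2 = 6) = 6 (attained at k = 1)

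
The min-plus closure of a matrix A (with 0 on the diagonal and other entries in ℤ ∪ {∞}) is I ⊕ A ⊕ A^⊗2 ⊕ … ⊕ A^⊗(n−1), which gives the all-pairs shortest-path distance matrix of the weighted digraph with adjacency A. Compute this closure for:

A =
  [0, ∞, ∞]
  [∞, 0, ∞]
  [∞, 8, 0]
Closure =
  [0, ∞, ∞]
  [∞, 0, ∞]
  [∞, 8, 0]

This is the Floyd-Warshall all-pairs shortest-path computation. For each intermediate vertex k = 0, 1, …, 2, update dist[i][j] ← min(dist[i][j], dist[i][k] + dist[k][j]). The final matrix gives, for each (i, j), the minimum total weight of any directed path from i to j (possibly empty when i = j).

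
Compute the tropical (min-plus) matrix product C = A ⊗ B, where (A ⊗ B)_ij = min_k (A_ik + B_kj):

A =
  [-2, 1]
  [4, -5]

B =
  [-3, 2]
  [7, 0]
A ⊗ B =
  [-5, 0]
  [1, -5]

Apply the min-plus product entry-by-entry:
  C[0][0] = min over k of (A[0][0] + B[0][0] = -2 + -3 = -5, A[0][1] + B[1][0] = 1 + 7 = 8) = -5 (attained at k = 0)
  C[0][1] = min over k of (A[0][0] + B[0][1] = -2 + 2 = 0, A[0][1] + B[1][1] = 1 + 0 = 1) = 0 (attained at k = 0)
  C[1][0] = min over k of (A[1][0] + B[0][0] = 4 + -3 = 1, A[1][1] + B[1][0] = -5 + 7 = 2) = 1 (attained at k = 0)
  C[1][1] = min over k of (A[1][0] + B[0][1] = 4 + 2 = 6, A[1][1] + B[1][1] = -5 + 0 = -5) = -5 (attained at k = 1)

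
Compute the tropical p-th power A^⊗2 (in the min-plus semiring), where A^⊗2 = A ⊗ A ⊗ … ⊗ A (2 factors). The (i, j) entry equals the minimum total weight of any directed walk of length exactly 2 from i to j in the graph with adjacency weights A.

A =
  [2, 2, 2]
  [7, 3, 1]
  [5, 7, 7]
A^⊗2 =
  [4, 4, 3]
  [6, 6, 4]
  [7, 7, 7]

Each entry (A^⊗2)_ij equals the minimum over all length-2 walks i = v_0 → v_1 → … → v_2 = j of Σ_t A[v_t][v_{t+1}]. For example, for (i, j) = (0, 2) we minimise over 3 possible intermediate vertex sequences; the minimum is 3, attained along the walk 0 → 1 → 2.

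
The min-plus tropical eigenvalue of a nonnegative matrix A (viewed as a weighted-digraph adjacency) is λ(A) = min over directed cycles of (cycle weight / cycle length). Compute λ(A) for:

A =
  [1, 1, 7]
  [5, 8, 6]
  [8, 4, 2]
λ(A) = 1

Enumerate directed cycles and compute their means (weight / length). Sample:
  cycle 0 → 0: weight = 1, length = 1, mean = 1/1 ≈ 1.000
  cycle 1 → 1: weight = 8, length = 1, mean = 8/1 ≈ 8.000
  cycle 2 → 2: weight = 2, length = 1, mean = 2/1 ≈ 2.000
  cycle 0 → 1 → 0: weight = 6, length = 2, mean = 6/2 ≈ 3.000
  cycle 0 → 2 → 0: weight = 15, length = 2, mean = 15/2 ≈ 7.500
  cycle 1 → 0 → 1: weight = 6, length = 2, mean = 6/2 ≈ 3.000
Minimum mean = 1.000, attained e.g. along the cycle 0 → 0 with weight 1 and length 1. So λ(A) = 1/1 = 1.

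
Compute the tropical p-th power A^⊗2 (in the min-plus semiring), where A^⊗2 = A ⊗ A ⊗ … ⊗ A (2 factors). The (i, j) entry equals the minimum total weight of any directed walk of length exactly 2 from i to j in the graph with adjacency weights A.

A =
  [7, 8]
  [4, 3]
A^⊗2 =
  [12, 11]
  [7, 6]

Each entry (A^⊗2)_ij equals the minimum over all length-2 walks i = v_0 → v_1 → … → v_2 = j of Σ_t A[v_t][v_{t+1}]. For example, for (i, j) = (0, 1) we minimise over 2 possible intermediate vertex sequences; the minimum is 11, attained along the walk 0 → 1 → 1.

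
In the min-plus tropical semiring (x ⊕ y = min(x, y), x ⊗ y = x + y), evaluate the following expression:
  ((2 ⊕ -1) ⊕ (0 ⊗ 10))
((2 ⊕ -1) ⊕ (0 ⊗ 10)) = -1

Expand innermost to outermost. Recall ⊕ takes the minimum of its arguments and ⊗ takes their sum. Working out the expression ((2 ⊕ -1) ⊕ (0 ⊗ 10)) gives -1.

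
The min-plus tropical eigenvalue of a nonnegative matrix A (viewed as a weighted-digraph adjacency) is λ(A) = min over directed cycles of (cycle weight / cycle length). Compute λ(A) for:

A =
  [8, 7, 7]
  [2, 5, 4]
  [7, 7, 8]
λ(A) = 9/2

Enumerate directed cycles and compute their means (weight / length). Sample:
  cycle 0 → 0: weight = 8, length = 1, mean = 8/1 ≈ 8.000
  cycle 1 → 1: weight = 5, length = 1, mean = 5/1 ≈ 5.000
  cycle 2 → 2: weight = 8, length = 1, mean = 8/1 ≈ 8.000
  cycle 0 → 1 → 0: weight = 9, length = 2, mean = 9/2 ≈ 4.500
  cycle 0 → 2 → 0: weight = 14, length = 2, mean = 14/2 ≈ 7.000
  cycle 1 → 0 → 1: weight = 9, length = 2, mean = 9/2 ≈ 4.500
Minimum mean = 4.500, attained e.g. along the cycle 0 → 1 → 0 with weight 9 and length 2. So λ(A) = 9/2 = 9/2.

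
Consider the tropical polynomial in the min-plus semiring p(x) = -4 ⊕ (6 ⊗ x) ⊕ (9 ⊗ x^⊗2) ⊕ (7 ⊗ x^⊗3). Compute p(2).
p(2) = -4

A tropical monomial a ⊗ x^⊗i evaluates to a + i · x. Evaluating each term at x = 2:
  Term 0 contributes -4 + 0 · 2 = -4
  Term 1 contributes 6 + 1 · 2 = 8
  Term 2 contributes 9 + 2 · 2 = 13
  Term 3 contributes 7 + 3 · 2 = 13
p(2) = ⊕ of these = min[-4, 8, 13, 13] = -4.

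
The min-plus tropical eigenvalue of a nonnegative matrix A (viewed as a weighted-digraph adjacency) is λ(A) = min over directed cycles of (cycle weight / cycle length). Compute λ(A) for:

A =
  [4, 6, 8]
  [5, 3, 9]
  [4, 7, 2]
λ(A) = 2

Enumerate directed cycles and compute their means (weight / length). Sample:
  cycle 0 → 0: weight = 4, length = 1, mean = 4/1 ≈ 4.000
  cycle 1 → 1: weight = 3, length = 1, mean = 3/1 ≈ 3.000
  cycle 2 → 2: weight = 2, length = 1, mean = 2/1 ≈ 2.000
  cycle 0 → 1 → 0: weight = 11, length = 2, mean = 11/2 ≈ 5.500
  cycle 0 → 2 → 0: weight = 12, length = 2, mean = 12/2 ≈ 6.000
  cycle 1 → 0 → 1: weight = 11, length = 2, mean = 11/2 ≈ 5.500
Minimum mean = 2.000, attained e.g. along the cycle 2 → 2 with weight 2 and length 1. So λ(A) = 2/1 = 2.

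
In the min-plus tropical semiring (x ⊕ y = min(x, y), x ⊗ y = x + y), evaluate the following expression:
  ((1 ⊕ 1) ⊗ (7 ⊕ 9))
((1 ⊕ 1) ⊗ (7 ⊕ 9)) = 8

Expand innermost to outermost. Recall ⊕ takes the minimum of its arguments and ⊗ takes their sum. Working out the expression ((1 ⊕ 1) ⊗ (7 ⊕ 9)) gives 8.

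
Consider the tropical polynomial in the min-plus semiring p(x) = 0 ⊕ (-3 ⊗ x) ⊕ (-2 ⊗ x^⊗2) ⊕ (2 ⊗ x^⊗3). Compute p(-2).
p(-2) = -6

A tropical monomial a ⊗ x^⊗i evaluates to a + i · x. Evaluating each term at x = -2:
  Term 0 contributes 0 + 0 · -2 = 0
  Term 1 contributes -3 + 1 · -2 = -5
  Term 2 contributes -2 + 2 · -2 = -6
  Term 3 contributes 2 + 3 · -2 = -4
p(-2) = ⊕ of these = min[0, -5, -6, -4] = -6.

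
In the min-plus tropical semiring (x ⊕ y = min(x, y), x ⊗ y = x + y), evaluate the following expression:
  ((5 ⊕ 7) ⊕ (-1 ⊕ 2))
((5 ⊕ 7) ⊕ (-1 ⊕ 2)) = -1

Expand innermost to outermost. Recall ⊕ takes the minimum of its arguments and ⊗ takes their sum. Working out the expression ((5 ⊕ 7) ⊕ (-1 ⊕ 2)) gives -1.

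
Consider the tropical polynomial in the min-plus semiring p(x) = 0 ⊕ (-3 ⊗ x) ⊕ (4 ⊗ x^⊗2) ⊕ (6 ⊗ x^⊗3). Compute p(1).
p(1) = -2

A tropical monomial a ⊗ x^⊗i evaluates to a + i · x. Evaluating each term at x = 1:
  Term 0 contributes 0 + 0 · 1 = 0
  Term 1 contributes -3 + 1 · 1 = -2
  Term 2 contributes 4 + 2 · 1 = 6
  Term 3 contributes 6 + 3 · 1 = 9
p(1) = ⊕ of these = min[0, -2, 6, 9] = -2.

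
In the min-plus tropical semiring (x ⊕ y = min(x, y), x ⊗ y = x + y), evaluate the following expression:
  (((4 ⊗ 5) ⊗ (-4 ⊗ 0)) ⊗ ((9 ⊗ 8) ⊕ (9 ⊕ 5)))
(((4 ⊗ 5) ⊗ (-4 ⊗ 0)) ⊗ ((9 ⊗ 8) ⊕ (9 ⊕ 5))) = 10

Expand innermost to outermost. Recall ⊕ takes the minimum of its arguments and ⊗ takes their sum. Working out the expression (((4 ⊗ 5) ⊗ (-4 ⊗ 0)) ⊗ ((9 ⊗ 8) ⊕ (9 ⊕ 5))) gives 10.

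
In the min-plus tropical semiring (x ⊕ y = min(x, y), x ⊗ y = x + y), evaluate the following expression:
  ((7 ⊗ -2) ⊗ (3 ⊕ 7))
((7 ⊗ -2) ⊗ (3 ⊕ 7)) = 8

Expand innermost to outermost. Recall ⊕ takes the minimum of its arguments and ⊗ takes their sum. Working out the expression ((7 ⊗ -2) ⊗ (3 ⊕ 7)) gives 8.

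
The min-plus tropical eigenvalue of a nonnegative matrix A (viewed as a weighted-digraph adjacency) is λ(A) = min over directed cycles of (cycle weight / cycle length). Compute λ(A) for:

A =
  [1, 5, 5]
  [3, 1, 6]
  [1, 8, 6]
λ(A) = 1

Enumerate directed cycles and compute their means (weight / length). Sample:
  cycle 0 → 0: weight = 1, length = 1, mean = 1/1 ≈ 1.000
  cycle 1 → 1: weight = 1, length = 1, mean = 1/1 ≈ 1.000
  cycle 2 → 2: weight = 6, length = 1, mean = 6/1 ≈ 6.000
  cycle 0 → 1 → 0: weight = 8, length = 2, mean = 8/2 ≈ 4.000
  cycle 0 → 2 → 0: weight = 6, length = 2, mean = 6/2 ≈ 3.000
  cycle 1 → 0 → 1: weight = 8, length = 2, mean = 8/2 ≈ 4.000
Minimum mean = 1.000, attained e.g. along the cycle 0 → 0 with weight 1 and length 1. So λ(A) = 1/1 = 1.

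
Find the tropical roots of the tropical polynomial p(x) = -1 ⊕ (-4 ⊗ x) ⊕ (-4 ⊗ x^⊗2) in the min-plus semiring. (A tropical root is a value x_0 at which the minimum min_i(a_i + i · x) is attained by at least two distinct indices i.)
Roots: {0, 3}

Each tropical root is a break point of the lower envelope of the lines y = a_i + i · x (there are 3 lines, with slopes 0, 1, ..., 2). Only the lines that attain the minimum somewhere contribute to roots; other lines are dominated. Here the surviving (envelope) indices are i = 2, i = 1, i = 0.
Intersections between consecutive envelope lines give the roots: for adjacent envelope indices i < j the intersection is x = (a_i − a_j) / (j − i). Reading off the sorted break points: {0, 3}.
Verification: at each break x_0, at least two indices attain the minimum of min_i(a_i + i · x_0).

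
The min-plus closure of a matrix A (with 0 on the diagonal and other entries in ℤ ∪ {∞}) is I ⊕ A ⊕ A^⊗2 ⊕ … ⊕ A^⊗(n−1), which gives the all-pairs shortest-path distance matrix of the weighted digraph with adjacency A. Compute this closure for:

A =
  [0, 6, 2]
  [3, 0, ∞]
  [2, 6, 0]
Closure =
  [0, 6, 2]
  [3, 0, 5]
  [2, 6, 0]

This is the Floyd-Warshall all-pairs shortest-path computation. For each intermediate vertex k = 0, 1, …, 2, update dist[i][j] ← min(dist[i][j], dist[i][k] + dist[k][j]). The final matrix gives, for each (i, j), the minimum total weight of any directed path from i to j (possibly empty when i = j).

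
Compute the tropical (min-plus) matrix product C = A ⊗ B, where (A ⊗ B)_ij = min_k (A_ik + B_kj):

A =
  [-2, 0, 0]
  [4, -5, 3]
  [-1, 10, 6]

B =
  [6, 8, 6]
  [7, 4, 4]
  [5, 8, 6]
A ⊗ B =
  [4, 4, 4]
  [2, -1, -1]
  [5, 7, 5]

Apply the min-plus product entry-by-entry:
  C[0][0] = min over k of (A[0][0] + B[0][0] = -2 + 6 = 4, A[0][1] + B[1][0] = 0 + 7 = 7, A[0][2] + B[2][0] = 0 + 5 = 5) = 4 (attained at k = 0)
  C[0][1] = min over k of (A[0][0] + B[0][1] = -2 + 8 = 6, A[0][1] + B[1][1] = 0 + 4 = 4, A[0][2] + B[2][1] = 0 + 8 = 8) = 4 (attained at k = 1)
  C[0][2] = min over k of (A[0][0] + B[0][2] = -2 + 6 = 4, A[0][1] + B[1][2] = 0 + 4 = 4, A[0][2] + B[2][2] = 0 + 6 = 6) = 4 (attained at k = 0)
  C[1][0] = min over k of (A[1][0] + B[0][0] = 4 + 6 = 10, A[1][1] + B[1][0] = -5 + 7 = 2, A[1][2] + B[2][0] = 3 + 5 = 8) = 2 (attained at k = 1)
  C[1][1] = min over k of (A[1][0] + B[0][1] = 4 + 8 = 12, A[1][1] + B[1][1] = -5 + 4 = -1, A[1][2] + B[2][1] = 3 + 8 = 11) = -1 (attained at k = 1)
  C[1][2] = min over k of (A[1][0] + B[0][2] = 4 + 6 = 10, A[1][1] + B[1][2] = -5 + 4 = -1, A[1][2] + B[2][2] = 3 + 6 = 9) = -1 (attained at k = 1)
  C[2][0] = min over k of (A[2][0] + B[0][0] = -1 + 6 = 5, A[2][1] + B[1][0] = 10 + 7 = 17, A[2][2] + B[2][0] = 6 + 5 = 11) = 5 (attained at k = 0)
  C[2][1] = min over k of (A[2][0] + B[0][1] = -1 + 8 = 7, A[2][1] + B[1][1] = 10 + 4 = 14, A[2][2] + B[2][1] = 6 + 8 = 14) = 7 (attained at k = 0)
  C[2][2] = min over k of (A[2][0] + B[0][2] = -1 + 6 = 5, A[2][1] + B[1][2] = 10 + 4 = 14, A[2][2] + B[2][2] = 6 + 6 = 12) = 5 (attained at k = 0)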